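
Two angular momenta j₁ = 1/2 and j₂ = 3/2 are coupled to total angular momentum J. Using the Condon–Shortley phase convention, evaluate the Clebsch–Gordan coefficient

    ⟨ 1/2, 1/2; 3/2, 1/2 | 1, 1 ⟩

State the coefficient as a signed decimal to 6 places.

+√(1/4) = +0.500000

j₁+j₂−J=1  J+j₁−j₂=0  J−j₁+j₂=2  j₁+j₂+J+1=4
(j₁±m₁, j₂±m₂, J±M) = (1,0,2,1,2,0)
P² = 1
sum k=0..0:
  [0] +1/2 = 1/2
S = 1/2
C² = P²·S² = 1/4 ; C = +0.500000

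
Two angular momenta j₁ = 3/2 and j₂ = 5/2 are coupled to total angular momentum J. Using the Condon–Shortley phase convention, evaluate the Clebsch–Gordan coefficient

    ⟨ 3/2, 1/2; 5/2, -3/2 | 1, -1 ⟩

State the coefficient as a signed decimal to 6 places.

-0.547723  (= −√(3/10))

j₁+j₂−J=3  J+j₁−j₂=0  J−j₁+j₂=2  j₁+j₂+J+1=6
(j₁±m₁, j₂±m₂, J±M) = (2,1,1,4,0,2)
P² = 24/5
sum k=1..1:
  [1] −1/4 = -1/4
S = -1/4
C² = P²·S² = 3/10 ; C = -0.547723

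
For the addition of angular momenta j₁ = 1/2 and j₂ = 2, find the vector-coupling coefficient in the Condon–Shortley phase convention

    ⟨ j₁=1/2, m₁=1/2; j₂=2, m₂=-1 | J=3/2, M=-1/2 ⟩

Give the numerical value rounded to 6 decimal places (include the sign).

+0.774597

√[4·1!0!3!/5! · 1!0!1!3!1!2!] = √(12/5)
  +(−1)^0/∏(0,1,0,1,0,2)! = 1/2  (running 1/2)
⟨..|..⟩ = √(12/5)·(1/2) = +0.774597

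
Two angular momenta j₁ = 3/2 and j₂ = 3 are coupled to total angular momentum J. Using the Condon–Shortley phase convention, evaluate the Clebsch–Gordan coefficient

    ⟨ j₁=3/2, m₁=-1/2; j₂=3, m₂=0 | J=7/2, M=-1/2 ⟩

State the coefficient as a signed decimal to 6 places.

−√(2/21) ≈ -0.308607

√[8·1!2!5!/9! · 1!2!3!3!3!4!] = √(384/7)
  +(−1)^0/∏(0,1,2,3,0,2)! = 1/24  (running 1/24)
  +(−1)^1/∏(1,0,1,2,1,3)! = -1/12  (running -1/24)
⟨..|..⟩ = √(384/7)·(-1/24) = -0.308607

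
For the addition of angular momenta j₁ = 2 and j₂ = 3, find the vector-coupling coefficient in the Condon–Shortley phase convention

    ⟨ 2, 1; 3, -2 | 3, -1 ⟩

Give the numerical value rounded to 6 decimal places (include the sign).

+0.500000  (= +√(1/4))

triangle: 2!·2!·4!/9! = 96/362880
(j±m)!: 3!·1!·1!·5!·2!·4! = 34560
prefactor² = (2J+1)·Δ·N² = 64
  k=0: +1/(0!·2!·1!·1!·1!·3!) = 1/12
  k=1: −1/(1!·1!·0!·0!·2!·4!) = -1/48
Σ = 1/16  ⇒  CG² = 64·1/16² = 1/4
CG = +√(1/4) = +0.500000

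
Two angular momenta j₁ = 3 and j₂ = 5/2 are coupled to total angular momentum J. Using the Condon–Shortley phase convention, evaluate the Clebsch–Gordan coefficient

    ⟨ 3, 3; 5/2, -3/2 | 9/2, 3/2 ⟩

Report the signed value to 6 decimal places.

+√(8/77) ≈ +0.322329

j₁+j₂−J=1  J+j₁−j₂=5  J−j₁+j₂=4  j₁+j₂+J+1=11
(j₁±m₁, j₂±m₂, J±M) = (6,0,1,4,6,3)
P² = 4147200/77
sum k=0..0:
  [0] +1/720 = 1/720
S = 1/720
C² = P²·S² = 8/77 ; C = +0.322329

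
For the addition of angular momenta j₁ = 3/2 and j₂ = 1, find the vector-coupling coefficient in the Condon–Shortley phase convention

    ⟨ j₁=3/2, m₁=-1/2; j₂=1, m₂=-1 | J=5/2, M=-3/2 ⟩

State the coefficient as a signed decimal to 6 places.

√[6·0!3!2!/6! · 1!2!0!2!1!4!] = √(48/5)
  +(−1)^0/∏(0,0,2,0,1,2)! = 1/4  (running 1/4)
⟨..|..⟩ = √(48/5)·(1/4) = +0.774597

+0.774597  (= +√(3/5))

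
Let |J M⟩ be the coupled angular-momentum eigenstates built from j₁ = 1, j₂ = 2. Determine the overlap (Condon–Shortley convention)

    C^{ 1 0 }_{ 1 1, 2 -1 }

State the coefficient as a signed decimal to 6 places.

+0.547723  (= +√(3/10))

√[3·2!0!2!/5! · 2!0!1!3!1!1!] = √(6/5)
  +(−1)^0/∏(0,2,0,1,0,1)! = 1/2  (running 1/2)
⟨..|..⟩ = √(6/5)·(1/2) = +0.547723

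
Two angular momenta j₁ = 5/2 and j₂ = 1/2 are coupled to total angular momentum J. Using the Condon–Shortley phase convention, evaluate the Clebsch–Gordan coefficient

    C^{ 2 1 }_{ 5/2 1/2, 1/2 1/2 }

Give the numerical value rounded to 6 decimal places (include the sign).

−√(1/3) ≈ -0.577350

j₁+j₂−J=1  J+j₁−j₂=4  J−j₁+j₂=0  j₁+j₂+J+1=6
(j₁±m₁, j₂±m₂, J±M) = (3,2,1,0,3,1)
P² = 12
sum k=1..1:
  [1] −1/6 = -1/6
S = -1/6
C² = P²·S² = 1/3 ; C = -0.577350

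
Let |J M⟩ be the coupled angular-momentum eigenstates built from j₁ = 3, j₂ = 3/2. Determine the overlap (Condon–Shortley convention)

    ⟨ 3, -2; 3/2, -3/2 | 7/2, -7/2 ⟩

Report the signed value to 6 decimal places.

√[8·1!5!2!/9! · 1!5!0!3!0!7!] = √(19200)
  +(−1)^0/∏(0,1,5,0,0,2)! = 1/240  (running 1/240)
⟨..|..⟩ = √(19200)·(1/240) = +0.577350

+√(1/3) ≈ +0.577350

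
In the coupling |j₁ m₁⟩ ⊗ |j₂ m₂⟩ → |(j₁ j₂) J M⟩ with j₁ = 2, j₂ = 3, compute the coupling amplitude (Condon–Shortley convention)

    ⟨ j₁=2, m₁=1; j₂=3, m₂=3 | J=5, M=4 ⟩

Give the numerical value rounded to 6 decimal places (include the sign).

√[11·0!4!6!/11! · 3!1!6!0!9!1!] = √(7464960)
  +(−1)^0/∏(0,0,1,6,3,0)! = 1/4320  (running 1/4320)
⟨..|..⟩ = √(7464960)·(1/4320) = +0.632456

+√(2/5) = +0.632456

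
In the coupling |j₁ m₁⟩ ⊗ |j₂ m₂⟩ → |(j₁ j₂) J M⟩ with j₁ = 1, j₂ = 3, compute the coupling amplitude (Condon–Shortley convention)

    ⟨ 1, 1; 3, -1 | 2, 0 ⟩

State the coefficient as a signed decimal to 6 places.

j₁+j₂−J=2  J+j₁−j₂=0  J−j₁+j₂=4  j₁+j₂+J+1=7
(j₁±m₁, j₂±m₂, J±M) = (2,0,2,4,2,2)
P² = 128/7
sum k=0..0:
  [0] +1/8 = 1/8
S = 1/8
C² = P²·S² = 2/7 ; C = +0.534522

+0.534522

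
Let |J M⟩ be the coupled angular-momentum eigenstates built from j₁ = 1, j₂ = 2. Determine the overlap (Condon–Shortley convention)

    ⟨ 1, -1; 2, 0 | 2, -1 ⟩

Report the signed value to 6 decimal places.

-0.707107

√[5·1!1!3!/6! · 0!2!2!2!1!3!] = √(2)
  +(−1)^1/∏(1,0,1,1,0,2)! = -1/2  (running -1/2)
⟨..|..⟩ = √(2)·(-1/2) = -0.707107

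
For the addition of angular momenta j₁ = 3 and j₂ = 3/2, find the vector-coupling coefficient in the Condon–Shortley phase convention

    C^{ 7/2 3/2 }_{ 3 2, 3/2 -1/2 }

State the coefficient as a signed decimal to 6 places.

+√(3/7) ≈ +0.654654

triangle: 1!·5!·2!/9! = 240/362880
(j±m)!: 5!·1!·1!·2!·5!·2! = 57600
prefactor² = (2J+1)·Δ·N² = 6400/21
  k=0: +1/(0!·1!·1!·1!·4!·1!) = 1/24
  k=1: −1/(1!·0!·0!·0!·5!·2!) = -1/240
Σ = 3/80  ⇒  CG² = 6400/21·3/80² = 3/7
CG = +√(3/7) = +0.654654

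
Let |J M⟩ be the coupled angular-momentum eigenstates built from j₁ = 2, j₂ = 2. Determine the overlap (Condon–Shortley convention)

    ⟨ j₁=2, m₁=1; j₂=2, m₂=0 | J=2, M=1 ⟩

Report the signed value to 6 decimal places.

√[5·2!2!2!/7! · 3!1!2!2!3!1!] = √(8/7)
  +(−1)^0/∏(0,2,1,2,1,0)! = 1/4  (running 1/4)
  +(−1)^1/∏(1,1,0,1,2,1)! = -1/2  (running -1/4)
⟨..|..⟩ = √(8/7)·(-1/4) = -0.267261

-0.267261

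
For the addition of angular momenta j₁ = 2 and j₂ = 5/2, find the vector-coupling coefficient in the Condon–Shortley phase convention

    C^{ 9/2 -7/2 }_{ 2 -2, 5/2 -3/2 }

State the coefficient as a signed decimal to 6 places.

j₁+j₂−J=0  J+j₁−j₂=4  J−j₁+j₂=5  j₁+j₂+J+1=10
(j₁±m₁, j₂±m₂, J±M) = (0,4,1,4,1,8)
P² = 184320
sum k=0..0:
  [0] +1/576 = 1/576
S = 1/576
C² = P²·S² = 5/9 ; C = +0.745356

+0.745356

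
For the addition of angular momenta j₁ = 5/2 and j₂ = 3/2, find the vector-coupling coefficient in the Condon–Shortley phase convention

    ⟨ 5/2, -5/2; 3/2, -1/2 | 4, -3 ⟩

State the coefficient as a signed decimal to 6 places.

+0.612372  (= +√(3/8))

j₁+j₂−J=0  J+j₁−j₂=5  J−j₁+j₂=3  j₁+j₂+J+1=9
(j₁±m₁, j₂±m₂, J±M) = (0,5,1,2,1,7)
P² = 21600
sum k=0..0:
  [0] +1/240 = 1/240
S = 1/240
C² = P²·S² = 3/8 ; C = +0.612372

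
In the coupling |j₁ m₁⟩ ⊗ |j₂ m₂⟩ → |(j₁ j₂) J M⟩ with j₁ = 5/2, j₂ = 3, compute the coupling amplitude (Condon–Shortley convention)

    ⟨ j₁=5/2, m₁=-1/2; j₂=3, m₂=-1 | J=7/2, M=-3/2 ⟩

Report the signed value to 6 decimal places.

−√(5/21) ≈ -0.487950

j₁+j₂−J=2  J+j₁−j₂=3  J−j₁+j₂=4  j₁+j₂+J+1=10
(j₁±m₁, j₂±m₂, J±M) = (2,3,2,4,2,5)
P² = 3072/35
sum k=0..2:
  [0] +1/48 = 1/48
  [1] −1/12 = -1/12
  [2] +1/96 = 1/96
S = -5/96
C² = P²·S² = 5/21 ; C = -0.487950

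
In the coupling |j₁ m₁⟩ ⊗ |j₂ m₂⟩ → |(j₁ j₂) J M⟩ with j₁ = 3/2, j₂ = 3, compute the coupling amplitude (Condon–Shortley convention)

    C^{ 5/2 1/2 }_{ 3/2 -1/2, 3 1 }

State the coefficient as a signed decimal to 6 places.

−√(1/70) ≈ -0.119523

triangle: 2!*1!*4!/8! = 48/40320
(j±m)!: 1!*2!*4!*2!*3!*2! = 1152
prefactor² = (2J+1)*Δ*N² = 288/35
  k=1: −1/(1!*1!*1!*3!*0!*1!) = -1/6
  k=2: +1/(2!*0!*0!*2!*1!*2!) = 1/8
Σ = -1/24  ⇒  CG² = 288/35*(-1/24)² = 1/70
CG = −√(1/70) = -0.119523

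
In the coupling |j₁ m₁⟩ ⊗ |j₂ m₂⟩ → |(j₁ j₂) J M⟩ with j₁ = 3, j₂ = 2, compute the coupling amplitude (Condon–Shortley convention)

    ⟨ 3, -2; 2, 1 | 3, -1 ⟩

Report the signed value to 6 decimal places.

triangle: 2!·4!·2!/9! = 96/362880
(j±m)!: 1!·5!·3!·1!·2!·4! = 34560
prefactor² = (2J+1)·Δ·N² = 64
  k=1: −1/(1!·1!·4!·2!·0!·0!) = -1/48
  k=2: +1/(2!·0!·3!·1!·1!·1!) = 1/12
Σ = 1/16  ⇒  CG² = 64·1/16² = 1/4
CG = +√(1/4) = +0.500000

+√(1/4) = +0.500000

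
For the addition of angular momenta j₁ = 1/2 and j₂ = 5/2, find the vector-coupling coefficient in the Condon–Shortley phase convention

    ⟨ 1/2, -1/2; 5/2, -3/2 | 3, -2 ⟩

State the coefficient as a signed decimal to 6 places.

+0.912871  (= +√(5/6))

j₁+j₂−J=0  J+j₁−j₂=1  J−j₁+j₂=5  j₁+j₂+J+1=7
(j₁±m₁, j₂±m₂, J±M) = (0,1,1,4,1,5)
P² = 480
sum k=0..0:
  [0] +1/24 = 1/24
S = 1/24
C² = P²·S² = 5/6 ; C = +0.912871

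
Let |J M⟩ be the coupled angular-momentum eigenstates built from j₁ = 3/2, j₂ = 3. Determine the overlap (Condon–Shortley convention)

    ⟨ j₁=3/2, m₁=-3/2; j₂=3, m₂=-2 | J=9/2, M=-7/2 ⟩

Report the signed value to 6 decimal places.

+√(2/3) = +0.816497

√[10·0!3!6!/10! · 0!3!1!5!1!8!] = √(345600)
  +(−1)^0/∏(0,0,3,1,0,5)! = 1/720  (running 1/720)
⟨..|..⟩ = √(345600)·(1/720) = +0.816497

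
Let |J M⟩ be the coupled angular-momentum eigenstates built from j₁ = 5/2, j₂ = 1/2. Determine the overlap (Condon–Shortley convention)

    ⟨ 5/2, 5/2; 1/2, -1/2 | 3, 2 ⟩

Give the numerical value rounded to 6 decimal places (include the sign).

√[7·0!5!1!/7! · 5!0!0!1!5!1!] = √(2400)
  +(−1)^0/∏(0,0,0,0,5,1)! = 1/120  (running 1/120)
⟨..|..⟩ = √(2400)·(1/120) = +0.408248

+0.408248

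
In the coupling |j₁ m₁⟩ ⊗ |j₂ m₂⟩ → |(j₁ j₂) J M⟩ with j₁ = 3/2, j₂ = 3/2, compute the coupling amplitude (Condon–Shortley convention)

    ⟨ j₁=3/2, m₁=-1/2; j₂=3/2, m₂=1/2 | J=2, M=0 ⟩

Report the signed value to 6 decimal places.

-0.500000

√[5·1!2!2!/6! · 1!2!2!1!2!2!] = √(4/9)
  +(−1)^0/∏(0,1,2,2,0,0)! = 1/4  (running 1/4)
  +(−1)^1/∏(1,0,1,1,1,1)! = -1  (running -3/4)
⟨..|..⟩ = √(4/9)·(-3/4) = -0.500000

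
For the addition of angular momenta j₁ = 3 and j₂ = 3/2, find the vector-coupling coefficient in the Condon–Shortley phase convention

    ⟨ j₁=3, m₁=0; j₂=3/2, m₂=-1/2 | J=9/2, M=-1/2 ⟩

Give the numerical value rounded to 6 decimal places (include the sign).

j₁+j₂−J=0  J+j₁−j₂=6  J−j₁+j₂=3  j₁+j₂+J+1=10
(j₁±m₁, j₂±m₂, J±M) = (3,3,1,2,4,5)
P² = 17280/7
sum k=0..0:
  [0] +1/72 = 1/72
S = 1/72
C² = P²·S² = 10/21 ; C = +0.690066

+√(10/21) = +0.690066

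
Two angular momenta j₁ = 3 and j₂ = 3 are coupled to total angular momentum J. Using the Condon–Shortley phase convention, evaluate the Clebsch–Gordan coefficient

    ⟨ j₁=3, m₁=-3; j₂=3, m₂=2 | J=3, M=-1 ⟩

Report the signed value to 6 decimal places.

j₁+j₂−J=3  J+j₁−j₂=3  J−j₁+j₂=3  j₁+j₂+J+1=10
(j₁±m₁, j₂±m₂, J±M) = (0,6,5,1,2,4)
P² = 1728
sum k=3..3:
  [3] −1/72 = -1/72
S = -1/72
C² = P²·S² = 1/3 ; C = -0.577350

-0.577350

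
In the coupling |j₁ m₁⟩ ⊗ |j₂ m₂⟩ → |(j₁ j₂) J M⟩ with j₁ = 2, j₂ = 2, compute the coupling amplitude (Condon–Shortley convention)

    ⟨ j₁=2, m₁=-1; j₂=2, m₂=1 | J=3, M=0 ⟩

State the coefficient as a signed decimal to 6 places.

j₁+j₂−J=1  J+j₁−j₂=3  J−j₁+j₂=3  j₁+j₂+J+1=8
(j₁±m₁, j₂±m₂, J±M) = (1,3,3,1,3,3)
P² = 81/10
sum k=0..1:
  [0] +1/36 = 1/36
  [1] −1/4 = -1/4
S = -2/9
C² = P²·S² = 2/5 ; C = -0.632456

−√(2/5) ≈ -0.632456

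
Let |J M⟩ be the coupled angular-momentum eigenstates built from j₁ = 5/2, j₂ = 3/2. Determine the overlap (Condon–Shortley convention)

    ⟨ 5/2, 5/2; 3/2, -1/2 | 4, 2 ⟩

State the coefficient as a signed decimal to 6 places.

+√(3/28) = +0.327327

triangle: 0!*5!*3!/9! = 720/362880
(j±m)!: 5!*0!*1!*2!*6!*2! = 345600
prefactor² = (2J+1)*Δ*N² = 43200/7
  k=0: +1/(0!*0!*0!*1!*5!*2!) = 1/240
Σ = 1/240  ⇒  CG² = 43200/7*1/240² = 3/28
CG = +√(3/28) = +0.327327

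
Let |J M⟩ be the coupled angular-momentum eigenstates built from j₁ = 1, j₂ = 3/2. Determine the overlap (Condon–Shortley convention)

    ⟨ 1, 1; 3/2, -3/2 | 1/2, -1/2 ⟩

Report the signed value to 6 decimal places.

j₁+j₂−J=2  J+j₁−j₂=0  J−j₁+j₂=1  j₁+j₂+J+1=4
(j₁±m₁, j₂±m₂, J±M) = (2,0,0,3,0,1)
P² = 2
sum k=0..0:
  [0] +1/2 = 1/2
S = 1/2
C² = P²·S² = 1/2 ; C = +0.707107

+√(1/2) = +0.707107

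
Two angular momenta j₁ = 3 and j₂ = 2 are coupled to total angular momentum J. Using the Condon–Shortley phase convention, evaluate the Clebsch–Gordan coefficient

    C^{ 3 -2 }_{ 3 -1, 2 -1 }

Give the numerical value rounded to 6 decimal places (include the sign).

−√(1/4) = -0.500000

j₁+j₂−J=2  J+j₁−j₂=4  J−j₁+j₂=2  j₁+j₂+J+1=9
(j₁±m₁, j₂±m₂, J±M) = (2,4,1,3,1,5)
P² = 64
sum k=0..1:
  [0] +1/48 = 1/48
  [1] −1/12 = -1/12
S = -1/16
C² = P²·S² = 1/4 ; C = -0.500000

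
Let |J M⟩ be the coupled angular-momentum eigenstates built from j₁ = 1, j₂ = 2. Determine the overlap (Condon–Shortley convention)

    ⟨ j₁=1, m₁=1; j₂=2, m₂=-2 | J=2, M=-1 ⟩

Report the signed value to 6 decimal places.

j₁+j₂−J=1  J+j₁−j₂=1  J−j₁+j₂=3  j₁+j₂+J+1=6
(j₁±m₁, j₂±m₂, J±M) = (2,0,0,4,1,3)
P² = 12
sum k=0..0:
  [0] +1/6 = 1/6
S = 1/6
C² = P²·S² = 1/3 ; C = +0.577350

+√(1/3) = +0.577350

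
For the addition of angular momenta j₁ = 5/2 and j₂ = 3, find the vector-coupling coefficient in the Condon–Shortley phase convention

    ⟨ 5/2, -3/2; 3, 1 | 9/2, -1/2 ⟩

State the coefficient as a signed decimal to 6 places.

triangle: 1!×4!×5!/11! = 2880/39916800
(j±m)!: 1!×4!×4!×2!×4!×5! = 3317760
prefactor² = (2J+1)×Δ×N² = 184320/77
  k=0: +1/(0!×1!×4!×4!×0!×1!) = 1/576
  k=1: −1/(1!×0!×3!×3!×1!×2!) = -1/72
Σ = -7/576  ⇒  CG² = 184320/77×(-7/576)² = 35/99
CG = −√(35/99) = -0.594588

−√(35/99) ≈ -0.594588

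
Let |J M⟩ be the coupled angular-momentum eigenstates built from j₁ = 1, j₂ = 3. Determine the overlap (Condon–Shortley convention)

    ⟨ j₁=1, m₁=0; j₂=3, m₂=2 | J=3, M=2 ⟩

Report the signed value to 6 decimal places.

−√(1/3) = -0.577350

j₁+j₂−J=1  J+j₁−j₂=1  J−j₁+j₂=5  j₁+j₂+J+1=8
(j₁±m₁, j₂±m₂, J±M) = (1,1,5,1,5,1)
P² = 300
sum k=0..1:
  [0] +1/120 = 1/120
  [1] −1/24 = -1/24
S = -1/30
C² = P²·S² = 1/3 ; C = -0.577350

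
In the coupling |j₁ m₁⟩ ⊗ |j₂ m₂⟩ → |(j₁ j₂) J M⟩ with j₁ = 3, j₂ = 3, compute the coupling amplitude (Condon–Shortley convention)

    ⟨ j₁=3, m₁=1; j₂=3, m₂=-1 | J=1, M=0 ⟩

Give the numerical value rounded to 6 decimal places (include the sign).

j₁+j₂−J=5  J+j₁−j₂=1  J−j₁+j₂=1  j₁+j₂+J+1=8
(j₁±m₁, j₂±m₂, J±M) = (4,2,2,4,1,1)
P² = 144/7
sum k=1..2:
  [1] −1/24 = -1/24
  [2] +1/12 = 1/12
S = 1/24
C² = P²·S² = 1/28 ; C = +0.188982

+0.188982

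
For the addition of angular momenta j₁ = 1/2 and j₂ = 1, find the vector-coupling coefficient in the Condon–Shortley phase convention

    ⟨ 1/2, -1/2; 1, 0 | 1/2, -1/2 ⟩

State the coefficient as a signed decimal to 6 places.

√[2·1!0!1!/3! · 0!1!1!1!0!1!] = √(1/3)
  +(−1)^1/∏(1,0,0,0,0,1)! = -1  (running -1)
⟨..|..⟩ = √(1/3)·(-1) = -0.577350

-0.577350  (= −√(1/3))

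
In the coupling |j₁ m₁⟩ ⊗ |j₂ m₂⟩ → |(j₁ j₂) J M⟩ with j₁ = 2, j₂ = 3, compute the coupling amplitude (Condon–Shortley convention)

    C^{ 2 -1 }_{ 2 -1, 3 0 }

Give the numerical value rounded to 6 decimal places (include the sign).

+√(2/7) ≈ +0.534522

√[5·3!1!3!/8! · 1!3!3!3!1!3!] = √(81/14)
  +(−1)^2/∏(2,1,1,1,0,2)! = 1/4  (running 1/4)
  +(−1)^3/∏(3,0,0,0,1,3)! = -1/36  (running 2/9)
⟨..|..⟩ = √(81/14)·(2/9) = +0.534522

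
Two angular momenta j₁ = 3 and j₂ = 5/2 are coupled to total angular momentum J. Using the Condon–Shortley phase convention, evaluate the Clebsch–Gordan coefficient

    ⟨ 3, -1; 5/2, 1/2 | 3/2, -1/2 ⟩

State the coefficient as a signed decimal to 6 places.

−√(1/105) = -0.097590

√[4·4!2!1!/8! · 2!4!3!2!1!2!] = √(192/35)
  +(−1)^2/∏(2,2,2,1,0,0)! = 1/8  (running 1/8)
  +(−1)^3/∏(3,1,1,0,1,1)! = -1/6  (running -1/24)
⟨..|..⟩ = √(192/35)·(-1/24) = -0.097590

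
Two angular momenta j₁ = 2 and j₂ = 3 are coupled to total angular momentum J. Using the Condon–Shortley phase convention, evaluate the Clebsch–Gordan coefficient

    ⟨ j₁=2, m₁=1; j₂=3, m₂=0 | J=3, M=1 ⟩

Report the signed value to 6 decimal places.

−√(1/30) ≈ -0.182574

triangle: 2!·2!·4!/9! = 96/362880
(j±m)!: 3!·1!·3!·3!·4!·2! = 10368
prefactor² = (2J+1)·Δ·N² = 96/5
  k=0: +1/(0!·2!·1!·3!·1!·1!) = 1/12
  k=1: −1/(1!·1!·0!·2!·2!·2!) = -1/8
Σ = -1/24  ⇒  CG² = 96/5·(-1/24)² = 1/30
CG = −√(1/30) = -0.182574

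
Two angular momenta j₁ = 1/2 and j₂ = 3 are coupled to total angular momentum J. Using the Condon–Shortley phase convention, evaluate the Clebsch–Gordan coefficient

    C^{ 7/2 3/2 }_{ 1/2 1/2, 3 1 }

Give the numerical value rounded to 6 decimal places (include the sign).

+0.845154

triangle: 0!*1!*6!/8! = 720/40320
(j±m)!: 1!*0!*4!*2!*5!*2! = 11520
prefactor² = (2J+1)*Δ*N² = 11520/7
  k=0: +1/(0!*0!*0!*4!*1!*2!) = 1/48
Σ = 1/48  ⇒  CG² = 11520/7*1/48² = 5/7
CG = +√(5/7) = +0.845154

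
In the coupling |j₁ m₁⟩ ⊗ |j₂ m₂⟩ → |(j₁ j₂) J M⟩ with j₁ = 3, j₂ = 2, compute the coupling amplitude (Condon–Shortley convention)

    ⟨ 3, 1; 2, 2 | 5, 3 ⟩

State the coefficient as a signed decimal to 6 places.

+0.577350  (= +√(1/3))

triangle: 0!·6!·4!/11! = 17280/39916800
(j±m)!: 4!·2!·4!·0!·8!·2! = 92897280
prefactor² = (2J+1)·Δ·N² = 442368
  k=0: +1/(0!·0!·2!·4!·4!·0!) = 1/1152
Σ = 1/1152  ⇒  CG² = 442368·1/1152² = 1/3
CG = +√(1/3) = +0.577350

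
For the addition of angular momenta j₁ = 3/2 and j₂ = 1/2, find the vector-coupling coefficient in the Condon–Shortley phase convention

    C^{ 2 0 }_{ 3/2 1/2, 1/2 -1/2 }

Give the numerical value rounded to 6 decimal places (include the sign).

√[5·0!3!1!/5! · 2!1!0!1!2!2!] = √(2)
  +(−1)^0/∏(0,0,1,0,2,1)! = 1/2  (running 1/2)
⟨..|..⟩ = √(2)·(1/2) = +0.707107

+0.707107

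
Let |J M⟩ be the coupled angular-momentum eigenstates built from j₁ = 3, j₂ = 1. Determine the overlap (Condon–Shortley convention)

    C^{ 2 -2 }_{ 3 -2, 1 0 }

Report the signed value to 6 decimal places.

j₁+j₂−J=2  J+j₁−j₂=4  J−j₁+j₂=0  j₁+j₂+J+1=7
(j₁±m₁, j₂±m₂, J±M) = (1,5,1,1,0,4)
P² = 960/7
sum k=1..1:
  [1] −1/24 = -1/24
S = -1/24
C² = P²·S² = 5/21 ; C = -0.487950

-0.487950  (= −√(5/21))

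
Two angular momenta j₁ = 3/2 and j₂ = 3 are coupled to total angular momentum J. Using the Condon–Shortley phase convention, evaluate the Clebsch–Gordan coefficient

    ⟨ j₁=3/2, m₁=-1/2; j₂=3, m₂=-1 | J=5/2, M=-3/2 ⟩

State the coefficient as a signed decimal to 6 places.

−√(7/20) ≈ -0.591608

j₁+j₂−J=2  J+j₁−j₂=1  J−j₁+j₂=4  j₁+j₂+J+1=8
(j₁±m₁, j₂±m₂, J±M) = (1,2,2,4,1,4)
P² = 576/35
sum k=1..2:
  [1] −1/6 = -1/6
  [2] +1/48 = 1/48
S = -7/48
C² = P²·S² = 7/20 ; C = -0.591608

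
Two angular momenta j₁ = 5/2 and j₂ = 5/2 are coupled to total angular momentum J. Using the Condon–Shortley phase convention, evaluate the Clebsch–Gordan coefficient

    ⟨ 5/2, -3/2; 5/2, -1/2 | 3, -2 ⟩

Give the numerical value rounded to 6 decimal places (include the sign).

j₁+j₂−J=2  J+j₁−j₂=3  J−j₁+j₂=3  j₁+j₂+J+1=9
(j₁±m₁, j₂±m₂, J±M) = (1,4,2,3,1,5)
P² = 48
sum k=1..2:
  [1] −1/12 = -1/12
  [2] +1/24 = 1/24
S = -1/24
C² = P²·S² = 1/12 ; C = -0.288675

−√(1/12) ≈ -0.288675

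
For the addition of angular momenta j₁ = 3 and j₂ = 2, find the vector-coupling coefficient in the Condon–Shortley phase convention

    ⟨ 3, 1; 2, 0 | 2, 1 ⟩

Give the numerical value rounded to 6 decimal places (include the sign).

-0.377964

√[5·3!3!1!/8! · 4!2!2!2!3!1!] = √(36/7)
  +(−1)^1/∏(1,2,1,1,2,0)! = -1/4  (running -1/4)
  +(−1)^2/∏(2,1,0,0,3,1)! = 1/12  (running -1/6)
⟨..|..⟩ = √(36/7)·(-1/6) = -0.377964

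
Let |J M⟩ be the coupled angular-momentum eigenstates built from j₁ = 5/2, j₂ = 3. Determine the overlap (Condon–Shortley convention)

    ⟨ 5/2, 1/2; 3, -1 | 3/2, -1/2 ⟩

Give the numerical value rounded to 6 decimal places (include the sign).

triangle: 4!*1!*2!/8! = 48/40320
(j±m)!: 3!*2!*2!*4!*1!*2! = 1152
prefactor² = (2J+1)*Δ*N² = 192/35
  k=1: −1/(1!*3!*1!*1!*0!*1!) = -1/6
  k=2: +1/(2!*2!*0!*0!*1!*2!) = 1/8
Σ = -1/24  ⇒  CG² = 192/35*(-1/24)² = 1/105
CG = −√(1/105) = -0.097590

−√(1/105) = -0.097590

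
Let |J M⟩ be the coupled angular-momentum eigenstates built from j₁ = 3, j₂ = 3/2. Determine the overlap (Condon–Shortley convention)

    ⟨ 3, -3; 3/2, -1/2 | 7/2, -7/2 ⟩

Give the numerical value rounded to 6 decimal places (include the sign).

−√(2/3) ≈ -0.816497

triangle: 1!·5!·2!/9! = 240/362880
(j±m)!: 0!·6!·1!·2!·0!·7! = 7257600
prefactor² = (2J+1)·Δ·N² = 38400
  k=1: −1/(1!·0!·5!·0!·0!·2!) = -1/240
Σ = -1/240  ⇒  CG² = 38400·(-1/240)² = 2/3
CG = −√(2/3) = -0.816497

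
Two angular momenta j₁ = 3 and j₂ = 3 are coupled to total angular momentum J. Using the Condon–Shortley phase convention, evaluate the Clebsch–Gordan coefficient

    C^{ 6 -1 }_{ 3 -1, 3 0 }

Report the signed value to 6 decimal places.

+√(25/66) ≈ +0.615457

triangle: 0!*6!*6!/13! = 518400/6227020800
(j±m)!: 2!*4!*3!*3!*5!*7! = 1045094400
prefactor² = (2J+1)*Δ*N² = 12441600/11
  k=0: +1/(0!*0!*4!*3!*2!*3!) = 1/1728
Σ = 1/1728  ⇒  CG² = 12441600/11*1/1728² = 25/66
CG = +√(25/66) = +0.615457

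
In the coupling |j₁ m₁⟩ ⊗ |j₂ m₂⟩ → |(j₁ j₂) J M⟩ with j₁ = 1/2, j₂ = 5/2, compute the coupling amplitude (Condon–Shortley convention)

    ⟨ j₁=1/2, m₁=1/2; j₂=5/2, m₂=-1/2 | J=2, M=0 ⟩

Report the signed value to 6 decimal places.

+√(1/2) ≈ +0.707107

triangle: 1!×0!×4!/6! = 24/720
(j±m)!: 1!×0!×2!×3!×2!×2! = 48
prefactor² = (2J+1)×Δ×N² = 8
  k=0: +1/(0!×1!×0!×2!×0!×2!) = 1/4
Σ = 1/4  ⇒  CG² = 8×1/4² = 1/2
CG = +√(1/2) = +0.707107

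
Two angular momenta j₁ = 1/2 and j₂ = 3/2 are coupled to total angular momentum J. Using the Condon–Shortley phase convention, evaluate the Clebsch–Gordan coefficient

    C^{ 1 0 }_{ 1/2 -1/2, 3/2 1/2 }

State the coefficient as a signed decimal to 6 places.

√[3·1!0!2!/4! · 0!1!2!1!1!1!] = √(1/2)
  +(−1)^1/∏(1,0,0,1,0,1)! = -1  (running -1)
⟨..|..⟩ = √(1/2)·(-1) = -0.707107

−√(1/2) = -0.707107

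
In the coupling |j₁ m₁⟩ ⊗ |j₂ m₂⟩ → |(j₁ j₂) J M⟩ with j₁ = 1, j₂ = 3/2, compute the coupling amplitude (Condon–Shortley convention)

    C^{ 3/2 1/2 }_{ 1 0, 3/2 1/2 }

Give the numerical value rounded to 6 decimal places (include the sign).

−√(1/15) = -0.258199

triangle: 1!·1!·2!/5! = 2/120
(j±m)!: 1!·1!·2!·1!·2!·1! = 4
prefactor² = (2J+1)·Δ·N² = 4/15
  k=0: +1/(0!·1!·1!·2!·0!·0!) = 1/2
  k=1: −1/(1!·0!·0!·1!·1!·1!) = -1
Σ = -1/2  ⇒  CG² = 4/15·(-1/2)² = 1/15
CG = −√(1/15) = -0.258199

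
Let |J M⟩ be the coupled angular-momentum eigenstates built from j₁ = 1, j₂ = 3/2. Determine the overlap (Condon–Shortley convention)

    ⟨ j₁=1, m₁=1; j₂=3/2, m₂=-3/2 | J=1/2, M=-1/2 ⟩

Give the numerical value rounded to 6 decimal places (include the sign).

√[2·2!0!1!/4! · 2!0!0!3!0!1!] = √(2)
  +(−1)^0/∏(0,2,0,0,0,1)! = 1/2  (running 1/2)
⟨..|..⟩ = √(2)·(1/2) = +0.707107

+√(1/2) = +0.707107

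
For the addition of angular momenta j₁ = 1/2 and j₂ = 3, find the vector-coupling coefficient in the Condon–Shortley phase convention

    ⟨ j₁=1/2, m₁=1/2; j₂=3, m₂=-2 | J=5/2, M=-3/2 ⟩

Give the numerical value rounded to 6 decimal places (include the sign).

+0.845154  (= +√(5/7))

√[6·1!0!5!/7! · 1!0!1!5!1!4!] = √(2880/7)
  +(−1)^0/∏(0,1,0,1,0,4)! = 1/24  (running 1/24)
⟨..|..⟩ = √(2880/7)·(1/24) = +0.845154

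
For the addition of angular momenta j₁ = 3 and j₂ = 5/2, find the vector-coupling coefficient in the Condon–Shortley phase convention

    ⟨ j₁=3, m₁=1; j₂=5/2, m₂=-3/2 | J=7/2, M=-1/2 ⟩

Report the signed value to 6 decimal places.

j₁+j₂−J=2  J+j₁−j₂=4  J−j₁+j₂=3  j₁+j₂+J+1=10
(j₁±m₁, j₂±m₂, J±M) = (4,2,1,4,3,4)
P² = 18432/175
sum k=0..1:
  [0] +1/16 = 1/16
  [1] −1/36 = -1/36
S = 5/144
C² = P²·S² = 8/63 ; C = +0.356348

+0.356348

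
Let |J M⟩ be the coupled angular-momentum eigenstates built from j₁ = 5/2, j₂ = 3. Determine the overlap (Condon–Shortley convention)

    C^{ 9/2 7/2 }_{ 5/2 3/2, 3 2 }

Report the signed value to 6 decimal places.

-0.100504

√[10·1!4!5!/11! · 4!1!5!1!8!1!] = √(921600/11)
  +(−1)^0/∏(0,1,1,5,3,0)! = 1/720  (running 1/720)
  +(−1)^1/∏(1,0,0,4,4,1)! = -1/576  (running -1/2880)
⟨..|..⟩ = √(921600/11)·(-1/2880) = -0.100504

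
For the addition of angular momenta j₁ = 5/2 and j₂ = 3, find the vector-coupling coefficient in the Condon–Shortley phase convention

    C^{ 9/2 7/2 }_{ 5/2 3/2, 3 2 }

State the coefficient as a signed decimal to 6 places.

√[10·1!4!5!/11! · 4!1!5!1!8!1!] = √(921600/11)
  +(−1)^0/∏(0,1,1,5,3,0)! = 1/720  (running 1/720)
  +(−1)^1/∏(1,0,0,4,4,1)! = -1/576  (running -1/2880)
⟨..|..⟩ = √(921600/11)·(-1/2880) = -0.100504

−√(1/99) ≈ -0.100504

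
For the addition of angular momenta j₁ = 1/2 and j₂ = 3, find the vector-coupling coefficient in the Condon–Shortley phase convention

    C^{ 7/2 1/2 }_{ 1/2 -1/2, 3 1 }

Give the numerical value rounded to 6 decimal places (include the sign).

triangle: 0!×1!×6!/8! = 720/40320
(j±m)!: 0!×1!×4!×2!×4!×3! = 6912
prefactor² = (2J+1)×Δ×N² = 6912/7
  k=0: +1/(0!×0!×1!×4!×0!×2!) = 1/48
Σ = 1/48  ⇒  CG² = 6912/7×1/48² = 3/7
CG = +√(3/7) = +0.654654

+√(3/7) = +0.654654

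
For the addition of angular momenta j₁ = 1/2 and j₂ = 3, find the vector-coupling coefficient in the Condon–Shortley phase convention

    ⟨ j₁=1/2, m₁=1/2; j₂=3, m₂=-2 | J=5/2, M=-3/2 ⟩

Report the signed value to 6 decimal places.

+0.845154

√[6·1!0!5!/7! · 1!0!1!5!1!4!] = √(2880/7)
  +(−1)^0/∏(0,1,0,1,0,4)! = 1/24  (running 1/24)
⟨..|..⟩ = √(2880/7)·(1/24) = +0.845154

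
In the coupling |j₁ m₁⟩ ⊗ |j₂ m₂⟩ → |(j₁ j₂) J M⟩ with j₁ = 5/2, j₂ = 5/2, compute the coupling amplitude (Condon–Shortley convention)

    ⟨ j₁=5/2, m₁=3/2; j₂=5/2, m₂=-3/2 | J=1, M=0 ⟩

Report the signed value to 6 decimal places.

-0.358569  (= −√(9/70))

j₁+j₂−J=4  J+j₁−j₂=1  J−j₁+j₂=1  j₁+j₂+J+1=7
(j₁±m₁, j₂±m₂, J±M) = (4,1,1,4,1,1)
P² = 288/35
sum k=0..1:
  [0] +1/24 = 1/24
  [1] −1/6 = -1/6
S = -1/8
C² = P²·S² = 9/70 ; C = -0.358569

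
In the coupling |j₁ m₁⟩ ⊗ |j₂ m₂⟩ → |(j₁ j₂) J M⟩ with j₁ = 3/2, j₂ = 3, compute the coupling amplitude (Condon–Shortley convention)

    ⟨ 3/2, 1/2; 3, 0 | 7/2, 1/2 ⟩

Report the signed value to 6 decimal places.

triangle: 1!*2!*5!/9! = 240/362880
(j±m)!: 2!*1!*3!*3!*4!*3! = 10368
prefactor² = (2J+1)*Δ*N² = 384/7
  k=0: +1/(0!*1!*1!*3!*1!*2!) = 1/12
  k=1: −1/(1!*0!*0!*2!*2!*3!) = -1/24
Σ = 1/24  ⇒  CG² = 384/7*1/24² = 2/21
CG = +√(2/21) = +0.308607

+0.308607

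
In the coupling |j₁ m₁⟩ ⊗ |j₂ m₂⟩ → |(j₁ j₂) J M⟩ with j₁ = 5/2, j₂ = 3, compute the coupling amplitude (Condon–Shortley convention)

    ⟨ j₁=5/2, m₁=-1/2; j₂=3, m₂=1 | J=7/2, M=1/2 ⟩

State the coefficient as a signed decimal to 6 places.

√[8·2!3!4!/10! · 2!3!4!2!4!3!] = √(9216/175)
  +(−1)^0/∏(0,2,3,4,0,0)! = 1/288  (running 1/288)
  +(−1)^1/∏(1,1,2,3,1,1)! = -1/12  (running -23/288)
  +(−1)^2/∏(2,0,1,2,2,2)! = 1/16  (running -5/288)
⟨..|..⟩ = √(9216/175)·(-5/288) = -0.125988

-0.125988  (= −√(1/63))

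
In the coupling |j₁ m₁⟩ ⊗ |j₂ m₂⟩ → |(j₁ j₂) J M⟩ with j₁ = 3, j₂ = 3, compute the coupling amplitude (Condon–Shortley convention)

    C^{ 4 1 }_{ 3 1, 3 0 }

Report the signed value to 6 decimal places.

√[9·2!4!4!/11! · 4!2!3!3!5!3!] = √(124416/385)
  +(−1)^0/∏(0,2,2,3,2,1)! = 1/48  (running 1/48)
  +(−1)^1/∏(1,1,1,2,3,2)! = -1/24  (running -1/48)
  +(−1)^2/∏(2,0,0,1,4,3)! = 1/288  (running -5/288)
⟨..|..⟩ = √(124416/385)·(-5/288) = -0.312094

−√(15/154) = -0.312094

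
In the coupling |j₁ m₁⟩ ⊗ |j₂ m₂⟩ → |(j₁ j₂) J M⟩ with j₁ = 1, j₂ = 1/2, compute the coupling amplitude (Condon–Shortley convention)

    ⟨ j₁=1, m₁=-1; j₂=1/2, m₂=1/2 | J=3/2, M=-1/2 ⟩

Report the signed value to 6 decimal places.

triangle: 0!·2!·1!/4! = 2/24
(j±m)!: 0!·2!·1!·0!·1!·2! = 4
prefactor² = (2J+1)·Δ·N² = 4/3
  k=0: +1/(0!·0!·2!·1!·0!·0!) = 1/2
Σ = 1/2  ⇒  CG² = 4/3·1/2² = 1/3
CG = +√(1/3) = +0.577350

+0.577350  (= +√(1/3))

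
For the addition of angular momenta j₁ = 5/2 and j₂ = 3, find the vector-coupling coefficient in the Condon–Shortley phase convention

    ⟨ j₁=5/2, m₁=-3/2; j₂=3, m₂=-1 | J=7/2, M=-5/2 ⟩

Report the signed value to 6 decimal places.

-0.398410

triangle: 2!·3!·4!/10! = 288/3628800
(j±m)!: 1!·4!·2!·4!·1!·6! = 829440
prefactor² = (2J+1)·Δ·N² = 18432/35
  k=1: −1/(1!·1!·3!·1!·0!·3!) = -1/36
  k=2: +1/(2!·0!·2!·0!·1!·4!) = 1/96
Σ = -5/288  ⇒  CG² = 18432/35·(-5/288)² = 10/63
CG = −√(10/63) = -0.398410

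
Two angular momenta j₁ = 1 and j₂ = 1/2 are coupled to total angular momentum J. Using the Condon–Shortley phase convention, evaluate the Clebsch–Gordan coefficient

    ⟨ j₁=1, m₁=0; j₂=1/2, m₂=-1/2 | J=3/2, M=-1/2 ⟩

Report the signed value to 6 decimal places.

j₁+j₂−J=0  J+j₁−j₂=2  J−j₁+j₂=1  j₁+j₂+J+1=4
(j₁±m₁, j₂±m₂, J±M) = (1,1,0,1,1,2)
P² = 2/3
sum k=0..0:
  [0] +1/1 = 1
S = 1
C² = P²·S² = 2/3 ; C = +0.816497

+0.816497  (= +√(2/3))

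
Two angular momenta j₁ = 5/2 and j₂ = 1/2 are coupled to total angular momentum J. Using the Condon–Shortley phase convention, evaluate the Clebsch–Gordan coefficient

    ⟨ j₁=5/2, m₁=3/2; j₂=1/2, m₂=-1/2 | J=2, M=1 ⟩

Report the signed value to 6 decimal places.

+0.816497

triangle: 1!·4!·0!/6! = 24/720
(j±m)!: 4!·1!·0!·1!·3!·1! = 144
prefactor² = (2J+1)·Δ·N² = 24
  k=0: +1/(0!·1!·1!·0!·3!·0!) = 1/6
Σ = 1/6  ⇒  CG² = 24·1/6² = 2/3
CG = +√(2/3) = +0.816497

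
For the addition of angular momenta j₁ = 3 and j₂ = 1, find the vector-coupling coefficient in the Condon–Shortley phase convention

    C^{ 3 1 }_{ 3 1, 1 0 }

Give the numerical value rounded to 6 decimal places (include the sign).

j₁+j₂−J=1  J+j₁−j₂=5  J−j₁+j₂=1  j₁+j₂+J+1=8
(j₁±m₁, j₂±m₂, J±M) = (4,2,1,1,4,2)
P² = 48
sum k=0..1:
  [0] +1/12 = 1/12
  [1] −1/24 = -1/24
S = 1/24
C² = P²·S² = 1/12 ; C = +0.288675

+√(1/12) ≈ +0.288675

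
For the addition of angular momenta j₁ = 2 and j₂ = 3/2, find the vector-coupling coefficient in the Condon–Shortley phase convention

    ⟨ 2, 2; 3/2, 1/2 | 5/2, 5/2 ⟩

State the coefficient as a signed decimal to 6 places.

+√(4/7) = +0.755929

√[6·1!3!2!/7! · 4!0!2!1!5!0!] = √(576/7)
  +(−1)^0/∏(0,1,0,2,3,0)! = 1/12  (running 1/12)
⟨..|..⟩ = √(576/7)·(1/12) = +0.755929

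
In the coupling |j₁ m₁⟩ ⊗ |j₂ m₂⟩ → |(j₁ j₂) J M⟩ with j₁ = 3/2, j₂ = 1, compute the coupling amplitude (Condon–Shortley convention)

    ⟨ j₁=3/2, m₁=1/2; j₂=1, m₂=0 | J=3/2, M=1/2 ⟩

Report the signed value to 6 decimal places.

+0.258199

triangle: 1!*2!*1!/5! = 2/120
(j±m)!: 2!*1!*1!*1!*2!*1! = 4
prefactor² = (2J+1)*Δ*N² = 4/15
  k=0: +1/(0!*1!*1!*1!*1!*0!) = 1
  k=1: −1/(1!*0!*0!*0!*2!*1!) = -1/2
Σ = 1/2  ⇒  CG² = 4/15*1/2² = 1/15
CG = +√(1/15) = +0.258199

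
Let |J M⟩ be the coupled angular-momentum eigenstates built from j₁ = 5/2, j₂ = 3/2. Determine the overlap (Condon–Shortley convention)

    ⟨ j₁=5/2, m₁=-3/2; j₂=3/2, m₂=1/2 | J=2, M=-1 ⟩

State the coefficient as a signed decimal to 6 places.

j₁+j₂−J=2  J+j₁−j₂=3  J−j₁+j₂=1  j₁+j₂+J+1=7
(j₁±m₁, j₂±m₂, J±M) = (1,4,2,1,1,3)
P² = 24/7
sum k=1..2:
  [1] −1/6 = -1/6
  [2] +1/4 = 1/4
S = 1/12
C² = P²·S² = 1/42 ; C = +0.154303

+0.154303  (= +√(1/42))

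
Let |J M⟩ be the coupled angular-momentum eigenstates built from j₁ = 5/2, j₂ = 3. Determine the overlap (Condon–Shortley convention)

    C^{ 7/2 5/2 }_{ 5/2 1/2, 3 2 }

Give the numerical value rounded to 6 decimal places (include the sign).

j₁+j₂−J=2  J+j₁−j₂=3  J−j₁+j₂=4  j₁+j₂+J+1=10
(j₁±m₁, j₂±m₂, J±M) = (3,2,5,1,6,1)
P² = 4608/7
sum k=1..2:
  [1] −1/48 = -1/48
  [2] +1/72 = 1/72
S = -1/144
C² = P²·S² = 2/63 ; C = -0.178174

−√(2/63) = -0.178174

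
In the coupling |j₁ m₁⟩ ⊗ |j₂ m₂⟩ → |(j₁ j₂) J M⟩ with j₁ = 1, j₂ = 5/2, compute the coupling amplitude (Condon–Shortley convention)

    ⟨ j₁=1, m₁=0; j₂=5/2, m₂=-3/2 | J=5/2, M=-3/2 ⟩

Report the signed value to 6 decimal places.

+0.507093

triangle: 1!·1!·4!/7! = 24/5040
(j±m)!: 1!·1!·1!·4!·1!·4! = 576
prefactor² = (2J+1)·Δ·N² = 576/35
  k=0: +1/(0!·1!·1!·1!·0!·3!) = 1/6
  k=1: −1/(1!·0!·0!·0!·1!·4!) = -1/24
Σ = 1/8  ⇒  CG² = 576/35·1/8² = 9/35
CG = +√(9/35) = +0.507093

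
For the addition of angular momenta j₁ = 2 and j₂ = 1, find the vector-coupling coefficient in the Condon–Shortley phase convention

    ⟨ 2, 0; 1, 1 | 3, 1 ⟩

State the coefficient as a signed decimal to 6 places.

+√(2/5) ≈ +0.632456

√[7·0!4!2!/7! · 2!2!2!0!4!2!] = √(128/5)
  +(−1)^0/∏(0,0,2,2,2,0)! = 1/8  (running 1/8)
⟨..|..⟩ = √(128/5)·(1/8) = +0.632456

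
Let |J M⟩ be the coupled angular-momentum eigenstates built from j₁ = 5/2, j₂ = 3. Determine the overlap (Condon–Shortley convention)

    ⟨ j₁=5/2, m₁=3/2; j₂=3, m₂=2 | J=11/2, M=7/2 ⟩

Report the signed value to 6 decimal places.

+0.738549

triangle: 0!*5!*6!/12! = 86400/479001600
(j±m)!: 4!*1!*5!*1!*9!*2! = 2090188800
prefactor² = (2J+1)*Δ*N² = 49766400/11
  k=0: +1/(0!*0!*1!*5!*4!*1!) = 1/2880
Σ = 1/2880  ⇒  CG² = 49766400/11*1/2880² = 6/11
CG = +√(6/11) = +0.738549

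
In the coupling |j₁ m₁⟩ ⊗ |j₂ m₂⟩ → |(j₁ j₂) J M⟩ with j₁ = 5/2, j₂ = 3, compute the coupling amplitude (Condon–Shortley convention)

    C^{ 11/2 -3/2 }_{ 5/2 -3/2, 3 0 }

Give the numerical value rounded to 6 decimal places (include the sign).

triangle: 0!*5!*6!/12! = 86400/479001600
(j±m)!: 1!*4!*3!*3!*4!*7! = 104509440
prefactor² = (2J+1)*Δ*N² = 2488320/11
  k=0: +1/(0!*0!*4!*3!*1!*3!) = 1/864
Σ = 1/864  ⇒  CG² = 2488320/11*1/864² = 10/33
CG = +√(10/33) = +0.550482

+√(10/33) ≈ +0.550482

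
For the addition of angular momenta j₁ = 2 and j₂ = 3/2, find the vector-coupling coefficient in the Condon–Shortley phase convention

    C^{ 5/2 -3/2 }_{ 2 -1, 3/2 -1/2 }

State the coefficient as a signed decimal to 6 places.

−√(1/35) ≈ -0.169031

√[6·1!3!2!/7! · 1!3!1!2!1!4!] = √(144/35)
  +(−1)^0/∏(0,1,3,1,0,1)! = 1/6  (running 1/6)
  +(−1)^1/∏(1,0,2,0,1,2)! = -1/4  (running -1/12)
⟨..|..⟩ = √(144/35)·(-1/12) = -0.169031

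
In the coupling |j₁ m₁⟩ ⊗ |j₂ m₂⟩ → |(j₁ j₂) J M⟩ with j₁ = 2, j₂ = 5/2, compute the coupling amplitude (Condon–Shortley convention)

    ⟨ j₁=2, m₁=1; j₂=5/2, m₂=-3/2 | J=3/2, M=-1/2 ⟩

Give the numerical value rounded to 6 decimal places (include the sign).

triangle: 3!·1!·2!/7! = 12/5040
(j±m)!: 3!·1!·1!·4!·1!·2! = 288
prefactor² = (2J+1)·Δ·N² = 96/35
  k=0: +1/(0!·3!·1!·1!·0!·1!) = 1/6
  k=1: −1/(1!·2!·0!·0!·1!·2!) = -1/4
Σ = -1/12  ⇒  CG² = 96/35·(-1/12)² = 2/105
CG = −√(2/105) = -0.138013

-0.138013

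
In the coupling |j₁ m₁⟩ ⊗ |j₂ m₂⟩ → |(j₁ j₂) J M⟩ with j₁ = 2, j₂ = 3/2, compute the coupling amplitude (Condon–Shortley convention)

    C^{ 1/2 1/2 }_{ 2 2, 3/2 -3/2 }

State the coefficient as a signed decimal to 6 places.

triangle: 3!·1!·0!/5! = 6/120
(j±m)!: 4!·0!·0!·3!·1!·0! = 144
prefactor² = (2J+1)·Δ·N² = 72/5
  k=0: +1/(0!·3!·0!·0!·1!·0!) = 1/6
Σ = 1/6  ⇒  CG² = 72/5·1/6² = 2/5
CG = +√(2/5) = +0.632456

+√(2/5) ≈ +0.632456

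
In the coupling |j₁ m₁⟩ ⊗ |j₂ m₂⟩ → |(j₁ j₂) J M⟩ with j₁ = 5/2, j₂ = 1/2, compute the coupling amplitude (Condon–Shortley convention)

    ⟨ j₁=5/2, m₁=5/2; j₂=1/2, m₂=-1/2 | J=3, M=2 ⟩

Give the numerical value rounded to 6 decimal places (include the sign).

+√(1/6) ≈ +0.408248

triangle: 0!·5!·1!/7! = 120/5040
(j±m)!: 5!·0!·0!·1!·5!·1! = 14400
prefactor² = (2J+1)·Δ·N² = 2400
  k=0: +1/(0!·0!·0!·0!·5!·1!) = 1/120
Σ = 1/120  ⇒  CG² = 2400·1/120² = 1/6
CG = +√(1/6) = +0.408248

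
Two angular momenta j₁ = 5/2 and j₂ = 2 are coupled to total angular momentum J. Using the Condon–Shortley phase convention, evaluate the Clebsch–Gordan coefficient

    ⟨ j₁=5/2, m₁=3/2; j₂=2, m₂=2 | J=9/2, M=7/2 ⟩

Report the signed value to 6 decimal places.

triangle: 0!*5!*4!/10! = 2880/3628800
(j±m)!: 4!*1!*4!*0!*8!*1! = 23224320
prefactor² = (2J+1)*Δ*N² = 184320
  k=0: +1/(0!*0!*1!*4!*4!*0!) = 1/576
Σ = 1/576  ⇒  CG² = 184320*1/576² = 5/9
CG = +√(5/9) = +0.745356

+0.745356  (= +√(5/9))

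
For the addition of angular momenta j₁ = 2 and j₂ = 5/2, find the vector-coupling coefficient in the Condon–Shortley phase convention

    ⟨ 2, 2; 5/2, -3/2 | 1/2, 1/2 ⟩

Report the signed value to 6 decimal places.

+0.258199  (= +√(1/15))

triangle: 4!×0!×1!/6! = 24/720
(j±m)!: 4!×0!×1!×4!×1!×0! = 576
prefactor² = (2J+1)×Δ×N² = 192/5
  k=0: +1/(0!×4!×0!×1!×0!×0!) = 1/24
Σ = 1/24  ⇒  CG² = 192/5×1/24² = 1/15
CG = +√(1/15) = +0.258199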